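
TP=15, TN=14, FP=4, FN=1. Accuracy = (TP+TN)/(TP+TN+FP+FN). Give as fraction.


Accuracy = (TP + TN) / (TP + TN + FP + FN)
TP + TN = 15 + 14 = 29
Total = 15 + 14 + 4 + 1 = 34
Accuracy = 29 / 34 = 29/34

29/34


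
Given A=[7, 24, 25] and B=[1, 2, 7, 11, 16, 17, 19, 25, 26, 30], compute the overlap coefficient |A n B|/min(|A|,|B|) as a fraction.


A intersect B = [7, 25]
|A intersect B| = 2
min(|A|, |B|) = min(3, 10) = 3
Overlap = 2 / 3 = 2/3

2/3


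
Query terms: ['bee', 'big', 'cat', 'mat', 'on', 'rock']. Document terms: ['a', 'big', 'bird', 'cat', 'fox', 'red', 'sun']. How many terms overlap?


Query terms: ['bee', 'big', 'cat', 'mat', 'on', 'rock']
Document terms: ['a', 'big', 'bird', 'cat', 'fox', 'red', 'sun']
Common terms: ['big', 'cat']
Overlap count = 2

2


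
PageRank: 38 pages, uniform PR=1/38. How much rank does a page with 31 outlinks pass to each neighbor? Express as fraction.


Initial PR = 1/38 = 1/38
Outlinks = 31
Contribution per link = PR / outlinks
= 1/38 / 31
= 1/1178

1/1178


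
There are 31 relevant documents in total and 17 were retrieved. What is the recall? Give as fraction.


Recall = retrieved_relevant / total_relevant
= 17 / 31
= 17 / (17 + 14)
= 17/31

17/31


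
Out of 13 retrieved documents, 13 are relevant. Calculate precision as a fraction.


Precision = relevant_retrieved / total_retrieved
= 13 / 13
= 13 / (13 + 0)
= 1

1


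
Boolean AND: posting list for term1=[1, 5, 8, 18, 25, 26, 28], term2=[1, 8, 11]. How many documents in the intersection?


Boolean AND: find intersection of posting lists
term1 docs: [1, 5, 8, 18, 25, 26, 28]
term2 docs: [1, 8, 11]
Intersection: [1, 8]
|intersection| = 2

2


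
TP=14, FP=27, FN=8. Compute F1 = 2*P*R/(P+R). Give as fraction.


F1 = 2 * P * R / (P + R)
P = TP/(TP+FP) = 14/41 = 14/41
R = TP/(TP+FN) = 14/22 = 7/11
2 * P * R = 2 * 14/41 * 7/11 = 196/451
P + R = 14/41 + 7/11 = 441/451
F1 = 196/451 / 441/451 = 4/9

4/9


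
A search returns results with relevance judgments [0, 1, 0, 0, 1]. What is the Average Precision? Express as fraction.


Computing P@k for each relevant position:
Position 1: not relevant
Position 2: relevant, P@2 = 1/2 = 1/2
Position 3: not relevant
Position 4: not relevant
Position 5: relevant, P@5 = 2/5 = 2/5
Sum of P@k = 1/2 + 2/5 = 9/10
AP = 9/10 / 2 = 9/20

9/20


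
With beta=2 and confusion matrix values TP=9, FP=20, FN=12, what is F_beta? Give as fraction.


P = TP/(TP+FP) = 9/29 = 9/29
R = TP/(TP+FN) = 9/21 = 3/7
beta^2 = 2^2 = 4
(1 + beta^2) = 5
Numerator = (1+beta^2)*P*R = 135/203
Denominator = beta^2*P + R = 36/29 + 3/7 = 339/203
F_beta = 45/113

45/113


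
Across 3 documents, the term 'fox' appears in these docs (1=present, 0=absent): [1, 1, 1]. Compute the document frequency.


Checking each document for 'fox':
Doc 1: present
Doc 2: present
Doc 3: present
df = sum of presences = 1 + 1 + 1 = 3

3


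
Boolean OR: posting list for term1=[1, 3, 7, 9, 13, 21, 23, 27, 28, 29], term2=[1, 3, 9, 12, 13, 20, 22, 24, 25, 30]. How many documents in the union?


Boolean OR: find union of posting lists
term1 docs: [1, 3, 7, 9, 13, 21, 23, 27, 28, 29]
term2 docs: [1, 3, 9, 12, 13, 20, 22, 24, 25, 30]
Union: [1, 3, 7, 9, 12, 13, 20, 21, 22, 23, 24, 25, 27, 28, 29, 30]
|union| = 16

16


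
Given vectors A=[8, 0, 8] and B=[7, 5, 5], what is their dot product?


Dot product = sum of element-wise products
A[0]*B[0] = 8*7 = 56
A[1]*B[1] = 0*5 = 0
A[2]*B[2] = 8*5 = 40
Sum = 56 + 0 + 40 = 96

96


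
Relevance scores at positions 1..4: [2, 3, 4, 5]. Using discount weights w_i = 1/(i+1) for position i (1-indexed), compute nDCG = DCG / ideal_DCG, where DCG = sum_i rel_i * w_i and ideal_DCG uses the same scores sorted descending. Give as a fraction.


Position discount weights w_i = 1/(i+1) for i=1..4:
Weights = [1/2, 1/3, 1/4, 1/5]
Actual relevance: [2, 3, 4, 5]
DCG = 2/2 + 3/3 + 4/4 + 5/5 = 4
Ideal relevance (sorted desc): [5, 4, 3, 2]
Ideal DCG = 5/2 + 4/3 + 3/4 + 2/5 = 299/60
nDCG = DCG / ideal_DCG = 4 / 299/60 = 240/299

240/299


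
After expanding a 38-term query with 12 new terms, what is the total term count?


Original terms: 38
Expansion terms: 12
Total = 38 + 12 = 50

50


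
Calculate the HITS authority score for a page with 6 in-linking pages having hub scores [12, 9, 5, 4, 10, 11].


Authority = sum of hub scores of in-linkers
In-link 1: hub score = 12
In-link 2: hub score = 9
In-link 3: hub score = 5
In-link 4: hub score = 4
In-link 5: hub score = 10
In-link 6: hub score = 11
Authority = 12 + 9 + 5 + 4 + 10 + 11 = 51

51


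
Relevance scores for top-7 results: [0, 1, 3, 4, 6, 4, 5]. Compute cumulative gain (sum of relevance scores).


Cumulative Gain = sum of relevance scores
Position 1: rel=0, running sum=0
Position 2: rel=1, running sum=1
Position 3: rel=3, running sum=4
Position 4: rel=4, running sum=8
Position 5: rel=6, running sum=14
Position 6: rel=4, running sum=18
Position 7: rel=5, running sum=23
CG = 23

23


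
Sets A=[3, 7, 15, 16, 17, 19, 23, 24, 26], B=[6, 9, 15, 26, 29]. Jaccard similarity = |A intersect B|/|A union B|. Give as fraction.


A intersect B = [15, 26]
|A intersect B| = 2
A union B = [3, 6, 7, 9, 15, 16, 17, 19, 23, 24, 26, 29]
|A union B| = 12
Jaccard = 2/12 = 1/6

1/6


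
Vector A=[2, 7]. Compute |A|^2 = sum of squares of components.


|A|^2 = sum of squared components
A[0]^2 = 2^2 = 4
A[1]^2 = 7^2 = 49
Sum = 4 + 49 = 53

53


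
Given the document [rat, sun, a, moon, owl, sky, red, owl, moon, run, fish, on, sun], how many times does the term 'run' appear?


Document has 13 words
Scanning for 'run':
Found at positions: [9]
Count = 1

1


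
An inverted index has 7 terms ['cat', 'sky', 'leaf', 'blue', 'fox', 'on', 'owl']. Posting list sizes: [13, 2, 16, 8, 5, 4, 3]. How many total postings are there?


Summing posting list sizes:
'cat': 13 postings
'sky': 2 postings
'leaf': 16 postings
'blue': 8 postings
'fox': 5 postings
'on': 4 postings
'owl': 3 postings
Total = 13 + 2 + 16 + 8 + 5 + 4 + 3 = 51

51


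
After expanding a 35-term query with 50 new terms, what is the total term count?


Original terms: 35
Expansion terms: 50
Total = 35 + 50 = 85

85


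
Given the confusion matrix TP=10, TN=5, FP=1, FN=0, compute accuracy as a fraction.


Accuracy = (TP + TN) / (TP + TN + FP + FN)
TP + TN = 10 + 5 = 15
Total = 10 + 5 + 1 + 0 = 16
Accuracy = 15 / 16 = 15/16

15/16


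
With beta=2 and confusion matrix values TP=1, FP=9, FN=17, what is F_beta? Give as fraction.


P = TP/(TP+FP) = 1/10 = 1/10
R = TP/(TP+FN) = 1/18 = 1/18
beta^2 = 2^2 = 4
(1 + beta^2) = 5
Numerator = (1+beta^2)*P*R = 1/36
Denominator = beta^2*P + R = 2/5 + 1/18 = 41/90
F_beta = 5/82

5/82


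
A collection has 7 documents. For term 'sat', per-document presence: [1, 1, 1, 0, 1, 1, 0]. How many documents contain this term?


Checking each document for 'sat':
Doc 1: present
Doc 2: present
Doc 3: present
Doc 4: absent
Doc 5: present
Doc 6: present
Doc 7: absent
df = sum of presences = 1 + 1 + 1 + 0 + 1 + 1 + 0 = 5

5


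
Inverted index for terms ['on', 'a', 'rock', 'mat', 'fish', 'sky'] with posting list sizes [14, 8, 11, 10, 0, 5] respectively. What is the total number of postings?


Summing posting list sizes:
'on': 14 postings
'a': 8 postings
'rock': 11 postings
'mat': 10 postings
'fish': 0 postings
'sky': 5 postings
Total = 14 + 8 + 11 + 10 + 0 + 5 = 48

48


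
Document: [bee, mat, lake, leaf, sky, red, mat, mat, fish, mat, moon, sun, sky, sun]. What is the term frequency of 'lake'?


Document has 14 words
Scanning for 'lake':
Found at positions: [2]
Count = 1

1


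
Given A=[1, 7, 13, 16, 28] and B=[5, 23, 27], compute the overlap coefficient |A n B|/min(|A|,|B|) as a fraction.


A intersect B = []
|A intersect B| = 0
min(|A|, |B|) = min(5, 3) = 3
Overlap = 0 / 3 = 0

0


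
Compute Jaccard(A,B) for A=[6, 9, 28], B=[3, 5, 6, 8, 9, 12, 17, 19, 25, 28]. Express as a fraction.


A intersect B = [6, 9, 28]
|A intersect B| = 3
A union B = [3, 5, 6, 8, 9, 12, 17, 19, 25, 28]
|A union B| = 10
Jaccard = 3/10 = 3/10

3/10


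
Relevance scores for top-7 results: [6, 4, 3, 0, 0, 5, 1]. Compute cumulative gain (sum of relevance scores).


Cumulative Gain = sum of relevance scores
Position 1: rel=6, running sum=6
Position 2: rel=4, running sum=10
Position 3: rel=3, running sum=13
Position 4: rel=0, running sum=13
Position 5: rel=0, running sum=13
Position 6: rel=5, running sum=18
Position 7: rel=1, running sum=19
CG = 19

19


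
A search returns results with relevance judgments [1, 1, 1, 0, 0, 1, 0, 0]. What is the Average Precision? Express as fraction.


Computing P@k for each relevant position:
Position 1: relevant, P@1 = 1/1 = 1
Position 2: relevant, P@2 = 2/2 = 1
Position 3: relevant, P@3 = 3/3 = 1
Position 4: not relevant
Position 5: not relevant
Position 6: relevant, P@6 = 4/6 = 2/3
Position 7: not relevant
Position 8: not relevant
Sum of P@k = 1 + 1 + 1 + 2/3 = 11/3
AP = 11/3 / 4 = 11/12

11/12


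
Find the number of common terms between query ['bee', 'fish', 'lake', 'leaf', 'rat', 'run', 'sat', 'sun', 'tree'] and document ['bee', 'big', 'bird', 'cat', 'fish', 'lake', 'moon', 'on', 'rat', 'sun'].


Query terms: ['bee', 'fish', 'lake', 'leaf', 'rat', 'run', 'sat', 'sun', 'tree']
Document terms: ['bee', 'big', 'bird', 'cat', 'fish', 'lake', 'moon', 'on', 'rat', 'sun']
Common terms: ['bee', 'fish', 'lake', 'rat', 'sun']
Overlap count = 5

5


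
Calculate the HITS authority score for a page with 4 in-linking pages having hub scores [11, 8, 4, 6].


Authority = sum of hub scores of in-linkers
In-link 1: hub score = 11
In-link 2: hub score = 8
In-link 3: hub score = 4
In-link 4: hub score = 6
Authority = 11 + 8 + 4 + 6 = 29

29


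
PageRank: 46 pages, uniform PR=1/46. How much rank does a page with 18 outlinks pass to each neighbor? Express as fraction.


Initial PR = 1/46 = 1/46
Outlinks = 18
Contribution per link = PR / outlinks
= 1/46 / 18
= 1/828

1/828


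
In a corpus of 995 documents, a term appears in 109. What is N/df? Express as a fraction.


IDF ratio = N / df
= 995 / 109
= 995/109

995/109


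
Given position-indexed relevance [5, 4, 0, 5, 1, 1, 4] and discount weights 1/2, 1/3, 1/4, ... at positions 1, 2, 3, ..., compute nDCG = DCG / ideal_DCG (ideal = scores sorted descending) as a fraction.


Position discount weights w_i = 1/(i+1) for i=1..7:
Weights = [1/2, 1/3, 1/4, 1/5, 1/6, 1/7, 1/8]
Actual relevance: [5, 4, 0, 5, 1, 1, 4]
DCG = 5/2 + 4/3 + 0/4 + 5/5 + 1/6 + 1/7 + 4/8 = 79/14
Ideal relevance (sorted desc): [5, 5, 4, 4, 1, 1, 0]
Ideal DCG = 5/2 + 5/3 + 4/4 + 4/5 + 1/6 + 1/7 + 0/8 = 659/105
nDCG = DCG / ideal_DCG = 79/14 / 659/105 = 1185/1318

1185/1318


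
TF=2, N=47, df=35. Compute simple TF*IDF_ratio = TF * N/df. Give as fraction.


TF * (N/df)
= 2 * (47/35)
= 2 * 47/35
= 94/35

94/35


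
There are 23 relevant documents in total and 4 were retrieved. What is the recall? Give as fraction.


Recall = retrieved_relevant / total_relevant
= 4 / 23
= 4 / (4 + 19)
= 4/23

4/23


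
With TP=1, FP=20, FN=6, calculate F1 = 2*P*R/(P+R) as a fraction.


F1 = 2 * P * R / (P + R)
P = TP/(TP+FP) = 1/21 = 1/21
R = TP/(TP+FN) = 1/7 = 1/7
2 * P * R = 2 * 1/21 * 1/7 = 2/147
P + R = 1/21 + 1/7 = 4/21
F1 = 2/147 / 4/21 = 1/14

1/14


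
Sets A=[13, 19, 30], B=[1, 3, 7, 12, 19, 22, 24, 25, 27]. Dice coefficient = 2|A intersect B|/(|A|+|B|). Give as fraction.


A intersect B = [19]
|A intersect B| = 1
|A| = 3, |B| = 9
Dice = 2*1 / (3+9)
= 2 / 12 = 1/6

1/6


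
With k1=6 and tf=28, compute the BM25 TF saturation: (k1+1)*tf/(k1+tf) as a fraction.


BM25 TF component = (k1+1)*tf / (k1+tf)
k1 = 6, tf = 28
Numerator = (6+1)*28 = 196
Denominator = 6 + 28 = 34
= 196/34 = 98/17

98/17


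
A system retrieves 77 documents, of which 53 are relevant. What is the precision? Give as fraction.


Precision = relevant_retrieved / total_retrieved
= 53 / 77
= 53 / (53 + 24)
= 53/77

53/77


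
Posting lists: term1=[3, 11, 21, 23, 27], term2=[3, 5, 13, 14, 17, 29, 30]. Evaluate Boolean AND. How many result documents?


Boolean AND: find intersection of posting lists
term1 docs: [3, 11, 21, 23, 27]
term2 docs: [3, 5, 13, 14, 17, 29, 30]
Intersection: [3]
|intersection| = 1

1


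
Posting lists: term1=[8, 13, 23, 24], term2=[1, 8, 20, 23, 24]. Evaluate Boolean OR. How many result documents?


Boolean OR: find union of posting lists
term1 docs: [8, 13, 23, 24]
term2 docs: [1, 8, 20, 23, 24]
Union: [1, 8, 13, 20, 23, 24]
|union| = 6

6


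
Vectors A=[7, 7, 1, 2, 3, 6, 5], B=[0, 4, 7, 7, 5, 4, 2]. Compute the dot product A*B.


Dot product = sum of element-wise products
A[0]*B[0] = 7*0 = 0
A[1]*B[1] = 7*4 = 28
A[2]*B[2] = 1*7 = 7
A[3]*B[3] = 2*7 = 14
A[4]*B[4] = 3*5 = 15
A[5]*B[5] = 6*4 = 24
A[6]*B[6] = 5*2 = 10
Sum = 0 + 28 + 7 + 14 + 15 + 24 + 10 = 98

98


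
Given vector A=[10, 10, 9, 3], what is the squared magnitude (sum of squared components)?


|A|^2 = sum of squared components
A[0]^2 = 10^2 = 100
A[1]^2 = 10^2 = 100
A[2]^2 = 9^2 = 81
A[3]^2 = 3^2 = 9
Sum = 100 + 100 + 81 + 9 = 290

290


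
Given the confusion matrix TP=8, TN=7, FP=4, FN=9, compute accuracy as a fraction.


Accuracy = (TP + TN) / (TP + TN + FP + FN)
TP + TN = 8 + 7 = 15
Total = 8 + 7 + 4 + 9 = 28
Accuracy = 15 / 28 = 15/28

15/28


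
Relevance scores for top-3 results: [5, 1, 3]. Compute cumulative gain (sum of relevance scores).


Cumulative Gain = sum of relevance scores
Position 1: rel=5, running sum=5
Position 2: rel=1, running sum=6
Position 3: rel=3, running sum=9
CG = 9

9


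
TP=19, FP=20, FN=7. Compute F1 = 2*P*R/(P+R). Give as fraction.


F1 = 2 * P * R / (P + R)
P = TP/(TP+FP) = 19/39 = 19/39
R = TP/(TP+FN) = 19/26 = 19/26
2 * P * R = 2 * 19/39 * 19/26 = 361/507
P + R = 19/39 + 19/26 = 95/78
F1 = 361/507 / 95/78 = 38/65

38/65


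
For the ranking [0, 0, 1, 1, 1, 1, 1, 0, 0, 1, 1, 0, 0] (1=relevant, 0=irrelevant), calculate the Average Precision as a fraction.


Computing P@k for each relevant position:
Position 1: not relevant
Position 2: not relevant
Position 3: relevant, P@3 = 1/3 = 1/3
Position 4: relevant, P@4 = 2/4 = 1/2
Position 5: relevant, P@5 = 3/5 = 3/5
Position 6: relevant, P@6 = 4/6 = 2/3
Position 7: relevant, P@7 = 5/7 = 5/7
Position 8: not relevant
Position 9: not relevant
Position 10: relevant, P@10 = 6/10 = 3/5
Position 11: relevant, P@11 = 7/11 = 7/11
Position 12: not relevant
Position 13: not relevant
Sum of P@k = 1/3 + 1/2 + 3/5 + 2/3 + 5/7 + 3/5 + 7/11 = 3119/770
AP = 3119/770 / 7 = 3119/5390

3119/5390


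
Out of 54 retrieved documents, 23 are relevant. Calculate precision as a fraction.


Precision = relevant_retrieved / total_retrieved
= 23 / 54
= 23 / (23 + 31)
= 23/54

23/54


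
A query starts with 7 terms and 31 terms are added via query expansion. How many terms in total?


Original terms: 7
Expansion terms: 31
Total = 7 + 31 = 38

38


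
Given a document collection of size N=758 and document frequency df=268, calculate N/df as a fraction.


IDF ratio = N / df
= 758 / 268
= 379/134

379/134


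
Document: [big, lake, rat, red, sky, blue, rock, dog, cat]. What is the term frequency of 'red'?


Document has 9 words
Scanning for 'red':
Found at positions: [3]
Count = 1

1


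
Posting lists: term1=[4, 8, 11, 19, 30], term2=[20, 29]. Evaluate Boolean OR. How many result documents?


Boolean OR: find union of posting lists
term1 docs: [4, 8, 11, 19, 30]
term2 docs: [20, 29]
Union: [4, 8, 11, 19, 20, 29, 30]
|union| = 7

7


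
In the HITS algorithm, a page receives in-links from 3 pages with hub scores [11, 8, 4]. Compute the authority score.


Authority = sum of hub scores of in-linkers
In-link 1: hub score = 11
In-link 2: hub score = 8
In-link 3: hub score = 4
Authority = 11 + 8 + 4 = 23

23


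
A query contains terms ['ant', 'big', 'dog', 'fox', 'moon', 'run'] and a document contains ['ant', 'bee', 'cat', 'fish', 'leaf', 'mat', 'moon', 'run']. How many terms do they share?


Query terms: ['ant', 'big', 'dog', 'fox', 'moon', 'run']
Document terms: ['ant', 'bee', 'cat', 'fish', 'leaf', 'mat', 'moon', 'run']
Common terms: ['ant', 'moon', 'run']
Overlap count = 3

3


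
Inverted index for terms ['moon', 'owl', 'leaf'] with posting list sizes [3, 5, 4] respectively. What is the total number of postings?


Summing posting list sizes:
'moon': 3 postings
'owl': 5 postings
'leaf': 4 postings
Total = 3 + 5 + 4 = 12

12


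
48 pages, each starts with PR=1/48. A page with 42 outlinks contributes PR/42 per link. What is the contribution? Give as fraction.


Initial PR = 1/48 = 1/48
Outlinks = 42
Contribution per link = PR / outlinks
= 1/48 / 42
= 1/2016

1/2016


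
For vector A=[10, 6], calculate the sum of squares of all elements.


|A|^2 = sum of squared components
A[0]^2 = 10^2 = 100
A[1]^2 = 6^2 = 36
Sum = 100 + 36 = 136

136


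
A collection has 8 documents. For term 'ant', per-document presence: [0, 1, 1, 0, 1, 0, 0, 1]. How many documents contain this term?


Checking each document for 'ant':
Doc 1: absent
Doc 2: present
Doc 3: present
Doc 4: absent
Doc 5: present
Doc 6: absent
Doc 7: absent
Doc 8: present
df = sum of presences = 0 + 1 + 1 + 0 + 1 + 0 + 0 + 1 = 4

4


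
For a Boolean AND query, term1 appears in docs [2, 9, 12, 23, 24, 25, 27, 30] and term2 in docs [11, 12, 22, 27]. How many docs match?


Boolean AND: find intersection of posting lists
term1 docs: [2, 9, 12, 23, 24, 25, 27, 30]
term2 docs: [11, 12, 22, 27]
Intersection: [12, 27]
|intersection| = 2

2


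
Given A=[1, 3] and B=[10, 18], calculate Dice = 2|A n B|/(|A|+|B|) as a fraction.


A intersect B = []
|A intersect B| = 0
|A| = 2, |B| = 2
Dice = 2*0 / (2+2)
= 0 / 4 = 0

0


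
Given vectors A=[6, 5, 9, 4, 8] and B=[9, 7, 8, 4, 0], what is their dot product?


Dot product = sum of element-wise products
A[0]*B[0] = 6*9 = 54
A[1]*B[1] = 5*7 = 35
A[2]*B[2] = 9*8 = 72
A[3]*B[3] = 4*4 = 16
A[4]*B[4] = 8*0 = 0
Sum = 54 + 35 + 72 + 16 + 0 = 177

177


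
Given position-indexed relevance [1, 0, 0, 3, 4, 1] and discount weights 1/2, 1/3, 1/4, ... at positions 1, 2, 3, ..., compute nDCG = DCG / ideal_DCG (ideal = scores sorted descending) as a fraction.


Position discount weights w_i = 1/(i+1) for i=1..6:
Weights = [1/2, 1/3, 1/4, 1/5, 1/6, 1/7]
Actual relevance: [1, 0, 0, 3, 4, 1]
DCG = 1/2 + 0/3 + 0/4 + 3/5 + 4/6 + 1/7 = 401/210
Ideal relevance (sorted desc): [4, 3, 1, 1, 0, 0]
Ideal DCG = 4/2 + 3/3 + 1/4 + 1/5 + 0/6 + 0/7 = 69/20
nDCG = DCG / ideal_DCG = 401/210 / 69/20 = 802/1449

802/1449


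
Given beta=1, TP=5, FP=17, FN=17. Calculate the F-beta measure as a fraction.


P = TP/(TP+FP) = 5/22 = 5/22
R = TP/(TP+FN) = 5/22 = 5/22
beta^2 = 1^2 = 1
(1 + beta^2) = 2
Numerator = (1+beta^2)*P*R = 25/242
Denominator = beta^2*P + R = 5/22 + 5/22 = 5/11
F_beta = 5/22

5/22


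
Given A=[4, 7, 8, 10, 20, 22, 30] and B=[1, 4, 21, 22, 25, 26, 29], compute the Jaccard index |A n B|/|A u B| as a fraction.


A intersect B = [4, 22]
|A intersect B| = 2
A union B = [1, 4, 7, 8, 10, 20, 21, 22, 25, 26, 29, 30]
|A union B| = 12
Jaccard = 2/12 = 1/6

1/6


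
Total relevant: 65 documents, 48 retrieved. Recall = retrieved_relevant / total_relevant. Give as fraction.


Recall = retrieved_relevant / total_relevant
= 48 / 65
= 48 / (48 + 17)
= 48/65

48/65


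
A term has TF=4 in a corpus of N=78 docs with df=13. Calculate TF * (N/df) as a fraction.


TF * (N/df)
= 4 * (78/13)
= 4 * 6
= 24

24


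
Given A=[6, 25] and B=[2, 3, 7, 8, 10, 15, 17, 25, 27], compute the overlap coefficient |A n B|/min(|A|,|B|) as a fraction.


A intersect B = [25]
|A intersect B| = 1
min(|A|, |B|) = min(2, 9) = 2
Overlap = 1 / 2 = 1/2

1/2


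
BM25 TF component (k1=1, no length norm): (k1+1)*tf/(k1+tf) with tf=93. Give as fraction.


BM25 TF component = (k1+1)*tf / (k1+tf)
k1 = 1, tf = 93
Numerator = (1+1)*93 = 186
Denominator = 1 + 93 = 94
= 186/94 = 93/47

93/47


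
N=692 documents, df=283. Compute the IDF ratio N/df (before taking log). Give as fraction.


IDF ratio = N / df
= 692 / 283
= 692/283

692/283


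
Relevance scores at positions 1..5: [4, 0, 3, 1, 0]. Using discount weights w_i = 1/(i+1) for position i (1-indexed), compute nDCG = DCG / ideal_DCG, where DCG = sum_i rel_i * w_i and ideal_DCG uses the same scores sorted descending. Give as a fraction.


Position discount weights w_i = 1/(i+1) for i=1..5:
Weights = [1/2, 1/3, 1/4, 1/5, 1/6]
Actual relevance: [4, 0, 3, 1, 0]
DCG = 4/2 + 0/3 + 3/4 + 1/5 + 0/6 = 59/20
Ideal relevance (sorted desc): [4, 3, 1, 0, 0]
Ideal DCG = 4/2 + 3/3 + 1/4 + 0/5 + 0/6 = 13/4
nDCG = DCG / ideal_DCG = 59/20 / 13/4 = 59/65

59/65


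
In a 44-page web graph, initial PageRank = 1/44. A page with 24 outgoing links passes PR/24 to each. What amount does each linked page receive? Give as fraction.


Initial PR = 1/44 = 1/44
Outlinks = 24
Contribution per link = PR / outlinks
= 1/44 / 24
= 1/1056

1/1056


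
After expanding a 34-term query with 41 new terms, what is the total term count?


Original terms: 34
Expansion terms: 41
Total = 34 + 41 = 75

75


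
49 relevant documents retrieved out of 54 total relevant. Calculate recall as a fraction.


Recall = retrieved_relevant / total_relevant
= 49 / 54
= 49 / (49 + 5)
= 49/54

49/54


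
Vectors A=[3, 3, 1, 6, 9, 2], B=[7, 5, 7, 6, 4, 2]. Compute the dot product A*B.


Dot product = sum of element-wise products
A[0]*B[0] = 3*7 = 21
A[1]*B[1] = 3*5 = 15
A[2]*B[2] = 1*7 = 7
A[3]*B[3] = 6*6 = 36
A[4]*B[4] = 9*4 = 36
A[5]*B[5] = 2*2 = 4
Sum = 21 + 15 + 7 + 36 + 36 + 4 = 119

119


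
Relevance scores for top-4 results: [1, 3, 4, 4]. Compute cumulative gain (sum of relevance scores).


Cumulative Gain = sum of relevance scores
Position 1: rel=1, running sum=1
Position 2: rel=3, running sum=4
Position 3: rel=4, running sum=8
Position 4: rel=4, running sum=12
CG = 12

12


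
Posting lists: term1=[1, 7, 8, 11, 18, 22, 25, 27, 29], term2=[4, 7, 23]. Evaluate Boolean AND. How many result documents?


Boolean AND: find intersection of posting lists
term1 docs: [1, 7, 8, 11, 18, 22, 25, 27, 29]
term2 docs: [4, 7, 23]
Intersection: [7]
|intersection| = 1

1


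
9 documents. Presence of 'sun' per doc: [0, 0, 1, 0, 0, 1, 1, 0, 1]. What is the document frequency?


Checking each document for 'sun':
Doc 1: absent
Doc 2: absent
Doc 3: present
Doc 4: absent
Doc 5: absent
Doc 6: present
Doc 7: present
Doc 8: absent
Doc 9: present
df = sum of presences = 0 + 0 + 1 + 0 + 0 + 1 + 1 + 0 + 1 = 4

4


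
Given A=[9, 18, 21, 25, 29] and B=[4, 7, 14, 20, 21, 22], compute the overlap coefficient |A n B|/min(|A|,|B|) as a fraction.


A intersect B = [21]
|A intersect B| = 1
min(|A|, |B|) = min(5, 6) = 5
Overlap = 1 / 5 = 1/5

1/5


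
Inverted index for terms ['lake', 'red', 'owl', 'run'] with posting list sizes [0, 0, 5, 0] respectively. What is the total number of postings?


Summing posting list sizes:
'lake': 0 postings
'red': 0 postings
'owl': 5 postings
'run': 0 postings
Total = 0 + 0 + 5 + 0 = 5

5


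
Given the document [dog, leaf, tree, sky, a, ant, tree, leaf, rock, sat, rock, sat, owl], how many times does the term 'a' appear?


Document has 13 words
Scanning for 'a':
Found at positions: [4]
Count = 1

1


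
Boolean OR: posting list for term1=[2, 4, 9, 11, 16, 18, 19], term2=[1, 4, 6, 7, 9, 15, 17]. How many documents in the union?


Boolean OR: find union of posting lists
term1 docs: [2, 4, 9, 11, 16, 18, 19]
term2 docs: [1, 4, 6, 7, 9, 15, 17]
Union: [1, 2, 4, 6, 7, 9, 11, 15, 16, 17, 18, 19]
|union| = 12

12


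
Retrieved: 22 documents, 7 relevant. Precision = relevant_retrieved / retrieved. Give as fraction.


Precision = relevant_retrieved / total_retrieved
= 7 / 22
= 7 / (7 + 15)
= 7/22

7/22


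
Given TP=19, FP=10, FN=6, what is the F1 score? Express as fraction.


F1 = 2 * P * R / (P + R)
P = TP/(TP+FP) = 19/29 = 19/29
R = TP/(TP+FN) = 19/25 = 19/25
2 * P * R = 2 * 19/29 * 19/25 = 722/725
P + R = 19/29 + 19/25 = 1026/725
F1 = 722/725 / 1026/725 = 19/27

19/27


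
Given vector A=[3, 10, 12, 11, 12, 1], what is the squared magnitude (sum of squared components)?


|A|^2 = sum of squared components
A[0]^2 = 3^2 = 9
A[1]^2 = 10^2 = 100
A[2]^2 = 12^2 = 144
A[3]^2 = 11^2 = 121
A[4]^2 = 12^2 = 144
A[5]^2 = 1^2 = 1
Sum = 9 + 100 + 144 + 121 + 144 + 1 = 519

519


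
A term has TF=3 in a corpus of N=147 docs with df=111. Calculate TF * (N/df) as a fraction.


TF * (N/df)
= 3 * (147/111)
= 3 * 49/37
= 147/37

147/37


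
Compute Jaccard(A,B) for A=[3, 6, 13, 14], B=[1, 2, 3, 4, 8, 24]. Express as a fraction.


A intersect B = [3]
|A intersect B| = 1
A union B = [1, 2, 3, 4, 6, 8, 13, 14, 24]
|A union B| = 9
Jaccard = 1/9 = 1/9

1/9


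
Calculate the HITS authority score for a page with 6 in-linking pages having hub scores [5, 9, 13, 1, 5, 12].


Authority = sum of hub scores of in-linkers
In-link 1: hub score = 5
In-link 2: hub score = 9
In-link 3: hub score = 13
In-link 4: hub score = 1
In-link 5: hub score = 5
In-link 6: hub score = 12
Authority = 5 + 9 + 13 + 1 + 5 + 12 = 45

45


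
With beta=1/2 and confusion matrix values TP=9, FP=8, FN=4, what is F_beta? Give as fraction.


P = TP/(TP+FP) = 9/17 = 9/17
R = TP/(TP+FN) = 9/13 = 9/13
beta^2 = 1/2^2 = 1/4
(1 + beta^2) = 5/4
Numerator = (1+beta^2)*P*R = 405/884
Denominator = beta^2*P + R = 9/68 + 9/13 = 729/884
F_beta = 5/9

5/9


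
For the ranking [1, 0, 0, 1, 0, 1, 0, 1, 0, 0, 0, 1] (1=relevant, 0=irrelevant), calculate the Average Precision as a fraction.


Computing P@k for each relevant position:
Position 1: relevant, P@1 = 1/1 = 1
Position 2: not relevant
Position 3: not relevant
Position 4: relevant, P@4 = 2/4 = 1/2
Position 5: not relevant
Position 6: relevant, P@6 = 3/6 = 1/2
Position 7: not relevant
Position 8: relevant, P@8 = 4/8 = 1/2
Position 9: not relevant
Position 10: not relevant
Position 11: not relevant
Position 12: relevant, P@12 = 5/12 = 5/12
Sum of P@k = 1 + 1/2 + 1/2 + 1/2 + 5/12 = 35/12
AP = 35/12 / 5 = 7/12

7/12


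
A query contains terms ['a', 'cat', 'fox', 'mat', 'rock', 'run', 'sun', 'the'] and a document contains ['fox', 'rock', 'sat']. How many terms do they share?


Query terms: ['a', 'cat', 'fox', 'mat', 'rock', 'run', 'sun', 'the']
Document terms: ['fox', 'rock', 'sat']
Common terms: ['fox', 'rock']
Overlap count = 2

2


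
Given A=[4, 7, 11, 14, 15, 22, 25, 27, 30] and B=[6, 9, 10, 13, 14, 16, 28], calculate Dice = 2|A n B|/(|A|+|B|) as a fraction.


A intersect B = [14]
|A intersect B| = 1
|A| = 9, |B| = 7
Dice = 2*1 / (9+7)
= 2 / 16 = 1/8

1/8


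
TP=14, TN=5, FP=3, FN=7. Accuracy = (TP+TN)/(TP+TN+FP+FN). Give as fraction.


Accuracy = (TP + TN) / (TP + TN + FP + FN)
TP + TN = 14 + 5 = 19
Total = 14 + 5 + 3 + 7 = 29
Accuracy = 19 / 29 = 19/29

19/29


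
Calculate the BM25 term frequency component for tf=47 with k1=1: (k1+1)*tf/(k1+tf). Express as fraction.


BM25 TF component = (k1+1)*tf / (k1+tf)
k1 = 1, tf = 47
Numerator = (1+1)*47 = 94
Denominator = 1 + 47 = 48
= 94/48 = 47/24

47/24


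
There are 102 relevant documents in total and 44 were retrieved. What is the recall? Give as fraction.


Recall = retrieved_relevant / total_relevant
= 44 / 102
= 44 / (44 + 58)
= 22/51

22/51


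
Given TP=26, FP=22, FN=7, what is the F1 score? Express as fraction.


F1 = 2 * P * R / (P + R)
P = TP/(TP+FP) = 26/48 = 13/24
R = TP/(TP+FN) = 26/33 = 26/33
2 * P * R = 2 * 13/24 * 26/33 = 169/198
P + R = 13/24 + 26/33 = 117/88
F1 = 169/198 / 117/88 = 52/81

52/81


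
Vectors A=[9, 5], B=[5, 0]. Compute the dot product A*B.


Dot product = sum of element-wise products
A[0]*B[0] = 9*5 = 45
A[1]*B[1] = 5*0 = 0
Sum = 45 + 0 = 45

45


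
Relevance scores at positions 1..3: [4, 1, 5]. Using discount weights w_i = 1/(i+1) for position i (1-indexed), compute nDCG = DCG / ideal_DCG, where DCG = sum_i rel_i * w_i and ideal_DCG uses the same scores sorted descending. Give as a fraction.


Position discount weights w_i = 1/(i+1) for i=1..3:
Weights = [1/2, 1/3, 1/4]
Actual relevance: [4, 1, 5]
DCG = 4/2 + 1/3 + 5/4 = 43/12
Ideal relevance (sorted desc): [5, 4, 1]
Ideal DCG = 5/2 + 4/3 + 1/4 = 49/12
nDCG = DCG / ideal_DCG = 43/12 / 49/12 = 43/49

43/49


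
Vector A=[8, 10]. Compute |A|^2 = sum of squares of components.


|A|^2 = sum of squared components
A[0]^2 = 8^2 = 64
A[1]^2 = 10^2 = 100
Sum = 64 + 100 = 164

164


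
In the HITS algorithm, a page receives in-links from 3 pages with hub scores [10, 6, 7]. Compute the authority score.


Authority = sum of hub scores of in-linkers
In-link 1: hub score = 10
In-link 2: hub score = 6
In-link 3: hub score = 7
Authority = 10 + 6 + 7 = 23

23


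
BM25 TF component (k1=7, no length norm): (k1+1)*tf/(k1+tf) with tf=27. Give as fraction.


BM25 TF component = (k1+1)*tf / (k1+tf)
k1 = 7, tf = 27
Numerator = (7+1)*27 = 216
Denominator = 7 + 27 = 34
= 216/34 = 108/17

108/17


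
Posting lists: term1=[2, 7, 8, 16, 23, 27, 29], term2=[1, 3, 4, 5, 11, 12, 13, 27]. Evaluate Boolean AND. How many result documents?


Boolean AND: find intersection of posting lists
term1 docs: [2, 7, 8, 16, 23, 27, 29]
term2 docs: [1, 3, 4, 5, 11, 12, 13, 27]
Intersection: [27]
|intersection| = 1

1


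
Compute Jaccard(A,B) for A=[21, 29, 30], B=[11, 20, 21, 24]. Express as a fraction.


A intersect B = [21]
|A intersect B| = 1
A union B = [11, 20, 21, 24, 29, 30]
|A union B| = 6
Jaccard = 1/6 = 1/6

1/6


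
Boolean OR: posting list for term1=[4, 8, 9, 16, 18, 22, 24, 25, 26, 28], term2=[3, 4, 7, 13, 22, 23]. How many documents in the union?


Boolean OR: find union of posting lists
term1 docs: [4, 8, 9, 16, 18, 22, 24, 25, 26, 28]
term2 docs: [3, 4, 7, 13, 22, 23]
Union: [3, 4, 7, 8, 9, 13, 16, 18, 22, 23, 24, 25, 26, 28]
|union| = 14

14


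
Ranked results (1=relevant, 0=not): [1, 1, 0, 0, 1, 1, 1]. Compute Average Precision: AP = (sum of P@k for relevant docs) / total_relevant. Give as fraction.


Computing P@k for each relevant position:
Position 1: relevant, P@1 = 1/1 = 1
Position 2: relevant, P@2 = 2/2 = 1
Position 3: not relevant
Position 4: not relevant
Position 5: relevant, P@5 = 3/5 = 3/5
Position 6: relevant, P@6 = 4/6 = 2/3
Position 7: relevant, P@7 = 5/7 = 5/7
Sum of P@k = 1 + 1 + 3/5 + 2/3 + 5/7 = 418/105
AP = 418/105 / 5 = 418/525

418/525


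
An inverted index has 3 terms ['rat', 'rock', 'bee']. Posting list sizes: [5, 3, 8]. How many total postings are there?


Summing posting list sizes:
'rat': 5 postings
'rock': 3 postings
'bee': 8 postings
Total = 5 + 3 + 8 = 16

16


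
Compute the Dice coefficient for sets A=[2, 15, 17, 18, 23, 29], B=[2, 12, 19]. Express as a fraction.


A intersect B = [2]
|A intersect B| = 1
|A| = 6, |B| = 3
Dice = 2*1 / (6+3)
= 2 / 9 = 2/9

2/9


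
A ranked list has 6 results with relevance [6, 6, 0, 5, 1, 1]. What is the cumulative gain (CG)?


Cumulative Gain = sum of relevance scores
Position 1: rel=6, running sum=6
Position 2: rel=6, running sum=12
Position 3: rel=0, running sum=12
Position 4: rel=5, running sum=17
Position 5: rel=1, running sum=18
Position 6: rel=1, running sum=19
CG = 19

19


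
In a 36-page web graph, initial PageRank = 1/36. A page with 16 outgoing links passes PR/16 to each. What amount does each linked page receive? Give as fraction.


Initial PR = 1/36 = 1/36
Outlinks = 16
Contribution per link = PR / outlinks
= 1/36 / 16
= 1/576

1/576


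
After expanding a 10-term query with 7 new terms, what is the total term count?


Original terms: 10
Expansion terms: 7
Total = 10 + 7 = 17

17


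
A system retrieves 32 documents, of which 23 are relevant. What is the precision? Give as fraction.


Precision = relevant_retrieved / total_retrieved
= 23 / 32
= 23 / (23 + 9)
= 23/32

23/32


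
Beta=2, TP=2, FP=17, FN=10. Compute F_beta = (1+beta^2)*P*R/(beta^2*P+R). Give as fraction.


P = TP/(TP+FP) = 2/19 = 2/19
R = TP/(TP+FN) = 2/12 = 1/6
beta^2 = 2^2 = 4
(1 + beta^2) = 5
Numerator = (1+beta^2)*P*R = 5/57
Denominator = beta^2*P + R = 8/19 + 1/6 = 67/114
F_beta = 10/67

10/67


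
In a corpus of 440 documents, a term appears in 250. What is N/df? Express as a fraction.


IDF ratio = N / df
= 440 / 250
= 44/25

44/25


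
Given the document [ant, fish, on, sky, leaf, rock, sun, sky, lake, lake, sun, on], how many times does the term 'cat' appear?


Document has 12 words
Scanning for 'cat':
Term not found in document
Count = 0

0


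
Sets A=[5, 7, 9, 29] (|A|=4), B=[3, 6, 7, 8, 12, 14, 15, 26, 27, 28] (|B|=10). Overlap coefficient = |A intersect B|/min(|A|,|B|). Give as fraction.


A intersect B = [7]
|A intersect B| = 1
min(|A|, |B|) = min(4, 10) = 4
Overlap = 1 / 4 = 1/4

1/4


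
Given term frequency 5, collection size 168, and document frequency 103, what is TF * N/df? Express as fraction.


TF * (N/df)
= 5 * (168/103)
= 5 * 168/103
= 840/103

840/103


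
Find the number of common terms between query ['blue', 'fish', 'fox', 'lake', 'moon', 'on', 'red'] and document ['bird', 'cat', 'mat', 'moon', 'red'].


Query terms: ['blue', 'fish', 'fox', 'lake', 'moon', 'on', 'red']
Document terms: ['bird', 'cat', 'mat', 'moon', 'red']
Common terms: ['moon', 'red']
Overlap count = 2

2


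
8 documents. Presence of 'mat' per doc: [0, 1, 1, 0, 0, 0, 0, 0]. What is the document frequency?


Checking each document for 'mat':
Doc 1: absent
Doc 2: present
Doc 3: present
Doc 4: absent
Doc 5: absent
Doc 6: absent
Doc 7: absent
Doc 8: absent
df = sum of presences = 0 + 1 + 1 + 0 + 0 + 0 + 0 + 0 = 2

2


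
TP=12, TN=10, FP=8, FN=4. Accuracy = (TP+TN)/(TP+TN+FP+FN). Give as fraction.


Accuracy = (TP + TN) / (TP + TN + FP + FN)
TP + TN = 12 + 10 = 22
Total = 12 + 10 + 8 + 4 = 34
Accuracy = 22 / 34 = 11/17

11/17


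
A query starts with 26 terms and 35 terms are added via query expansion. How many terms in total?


Original terms: 26
Expansion terms: 35
Total = 26 + 35 = 61

61


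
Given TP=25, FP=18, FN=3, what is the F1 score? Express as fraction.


F1 = 2 * P * R / (P + R)
P = TP/(TP+FP) = 25/43 = 25/43
R = TP/(TP+FN) = 25/28 = 25/28
2 * P * R = 2 * 25/43 * 25/28 = 625/602
P + R = 25/43 + 25/28 = 1775/1204
F1 = 625/602 / 1775/1204 = 50/71

50/71


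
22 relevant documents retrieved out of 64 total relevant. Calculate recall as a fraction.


Recall = retrieved_relevant / total_relevant
= 22 / 64
= 22 / (22 + 42)
= 11/32

11/32


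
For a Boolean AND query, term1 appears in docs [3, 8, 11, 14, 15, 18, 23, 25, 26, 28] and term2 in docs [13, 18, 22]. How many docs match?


Boolean AND: find intersection of posting lists
term1 docs: [3, 8, 11, 14, 15, 18, 23, 25, 26, 28]
term2 docs: [13, 18, 22]
Intersection: [18]
|intersection| = 1

1


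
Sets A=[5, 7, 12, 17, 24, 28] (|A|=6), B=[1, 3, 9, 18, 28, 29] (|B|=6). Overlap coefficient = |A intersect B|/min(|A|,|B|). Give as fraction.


A intersect B = [28]
|A intersect B| = 1
min(|A|, |B|) = min(6, 6) = 6
Overlap = 1 / 6 = 1/6

1/6


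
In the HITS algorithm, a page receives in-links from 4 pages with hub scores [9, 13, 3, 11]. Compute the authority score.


Authority = sum of hub scores of in-linkers
In-link 1: hub score = 9
In-link 2: hub score = 13
In-link 3: hub score = 3
In-link 4: hub score = 11
Authority = 9 + 13 + 3 + 11 = 36

36


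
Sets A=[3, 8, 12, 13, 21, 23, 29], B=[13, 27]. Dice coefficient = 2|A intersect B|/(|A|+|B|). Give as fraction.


A intersect B = [13]
|A intersect B| = 1
|A| = 7, |B| = 2
Dice = 2*1 / (7+2)
= 2 / 9 = 2/9

2/9


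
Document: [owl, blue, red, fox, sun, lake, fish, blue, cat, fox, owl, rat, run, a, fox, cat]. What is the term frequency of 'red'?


Document has 16 words
Scanning for 'red':
Found at positions: [2]
Count = 1

1


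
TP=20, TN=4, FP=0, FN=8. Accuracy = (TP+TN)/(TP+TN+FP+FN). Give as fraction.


Accuracy = (TP + TN) / (TP + TN + FP + FN)
TP + TN = 20 + 4 = 24
Total = 20 + 4 + 0 + 8 = 32
Accuracy = 24 / 32 = 3/4

3/4


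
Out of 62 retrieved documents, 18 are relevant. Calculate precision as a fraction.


Precision = relevant_retrieved / total_retrieved
= 18 / 62
= 18 / (18 + 44)
= 9/31

9/31


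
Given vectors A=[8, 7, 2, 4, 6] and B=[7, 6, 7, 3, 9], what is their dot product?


Dot product = sum of element-wise products
A[0]*B[0] = 8*7 = 56
A[1]*B[1] = 7*6 = 42
A[2]*B[2] = 2*7 = 14
A[3]*B[3] = 4*3 = 12
A[4]*B[4] = 6*9 = 54
Sum = 56 + 42 + 14 + 12 + 54 = 178

178


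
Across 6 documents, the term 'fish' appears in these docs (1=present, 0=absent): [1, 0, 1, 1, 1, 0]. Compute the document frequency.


Checking each document for 'fish':
Doc 1: present
Doc 2: absent
Doc 3: present
Doc 4: present
Doc 5: present
Doc 6: absent
df = sum of presences = 1 + 0 + 1 + 1 + 1 + 0 = 4

4


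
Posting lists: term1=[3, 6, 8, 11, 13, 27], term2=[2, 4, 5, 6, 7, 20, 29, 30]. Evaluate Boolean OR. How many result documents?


Boolean OR: find union of posting lists
term1 docs: [3, 6, 8, 11, 13, 27]
term2 docs: [2, 4, 5, 6, 7, 20, 29, 30]
Union: [2, 3, 4, 5, 6, 7, 8, 11, 13, 20, 27, 29, 30]
|union| = 13

13


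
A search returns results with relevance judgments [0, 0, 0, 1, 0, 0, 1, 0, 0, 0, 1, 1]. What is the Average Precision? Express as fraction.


Computing P@k for each relevant position:
Position 1: not relevant
Position 2: not relevant
Position 3: not relevant
Position 4: relevant, P@4 = 1/4 = 1/4
Position 5: not relevant
Position 6: not relevant
Position 7: relevant, P@7 = 2/7 = 2/7
Position 8: not relevant
Position 9: not relevant
Position 10: not relevant
Position 11: relevant, P@11 = 3/11 = 3/11
Position 12: relevant, P@12 = 4/12 = 1/3
Sum of P@k = 1/4 + 2/7 + 3/11 + 1/3 = 1055/924
AP = 1055/924 / 4 = 1055/3696

1055/3696


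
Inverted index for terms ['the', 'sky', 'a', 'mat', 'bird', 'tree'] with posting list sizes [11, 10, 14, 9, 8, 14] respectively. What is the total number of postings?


Summing posting list sizes:
'the': 11 postings
'sky': 10 postings
'a': 14 postings
'mat': 9 postings
'bird': 8 postings
'tree': 14 postings
Total = 11 + 10 + 14 + 9 + 8 + 14 = 66

66


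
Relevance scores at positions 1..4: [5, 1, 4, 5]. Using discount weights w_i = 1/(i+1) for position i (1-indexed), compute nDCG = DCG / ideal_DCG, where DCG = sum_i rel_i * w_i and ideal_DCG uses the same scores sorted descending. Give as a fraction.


Position discount weights w_i = 1/(i+1) for i=1..4:
Weights = [1/2, 1/3, 1/4, 1/5]
Actual relevance: [5, 1, 4, 5]
DCG = 5/2 + 1/3 + 4/4 + 5/5 = 29/6
Ideal relevance (sorted desc): [5, 5, 4, 1]
Ideal DCG = 5/2 + 5/3 + 4/4 + 1/5 = 161/30
nDCG = DCG / ideal_DCG = 29/6 / 161/30 = 145/161

145/161


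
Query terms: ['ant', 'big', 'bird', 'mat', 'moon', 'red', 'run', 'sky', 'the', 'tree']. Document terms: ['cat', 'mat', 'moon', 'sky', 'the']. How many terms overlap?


Query terms: ['ant', 'big', 'bird', 'mat', 'moon', 'red', 'run', 'sky', 'the', 'tree']
Document terms: ['cat', 'mat', 'moon', 'sky', 'the']
Common terms: ['mat', 'moon', 'sky', 'the']
Overlap count = 4

4


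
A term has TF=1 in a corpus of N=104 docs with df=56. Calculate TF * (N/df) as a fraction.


TF * (N/df)
= 1 * (104/56)
= 1 * 13/7
= 13/7

13/7


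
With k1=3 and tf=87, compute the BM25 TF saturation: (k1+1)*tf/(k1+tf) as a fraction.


BM25 TF component = (k1+1)*tf / (k1+tf)
k1 = 3, tf = 87
Numerator = (3+1)*87 = 348
Denominator = 3 + 87 = 90
= 348/90 = 58/15

58/15


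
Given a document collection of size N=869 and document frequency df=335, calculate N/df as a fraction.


IDF ratio = N / df
= 869 / 335
= 869/335

869/335


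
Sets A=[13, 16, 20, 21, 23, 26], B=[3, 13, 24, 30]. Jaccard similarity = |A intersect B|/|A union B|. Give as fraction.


A intersect B = [13]
|A intersect B| = 1
A union B = [3, 13, 16, 20, 21, 23, 24, 26, 30]
|A union B| = 9
Jaccard = 1/9 = 1/9

1/9
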